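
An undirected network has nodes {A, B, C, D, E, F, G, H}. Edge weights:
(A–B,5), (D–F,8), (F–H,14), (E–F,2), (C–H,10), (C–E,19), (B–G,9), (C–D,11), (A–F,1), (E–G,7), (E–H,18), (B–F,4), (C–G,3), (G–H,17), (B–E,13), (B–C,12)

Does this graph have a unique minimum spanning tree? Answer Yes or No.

Yes

Kruskal's algorithm — process edges by increasing weight (ties by edge label):
A–F (1): add — endpoints in different components.
E–F (2): add — endpoints in different components.
C–G (3): add — endpoints in different components.
B–F (4): add — endpoints in different components.
A–B (5): skip — A and B already connected.
E–G (7): add — endpoints in different components.
D–F (8): add — endpoints in different components.
B–G (9): skip — B and G already connected.
C–H (10): add — endpoints in different components.
Every non-tree edge has weight strictly greater than the heaviest edge on the tree path between its endpoints, so the MST is unique.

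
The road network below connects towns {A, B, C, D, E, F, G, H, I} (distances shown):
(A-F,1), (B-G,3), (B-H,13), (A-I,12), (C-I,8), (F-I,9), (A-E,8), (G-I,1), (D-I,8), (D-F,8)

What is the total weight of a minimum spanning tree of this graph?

Sort edges by weight, then run Kruskal:
A-F (1): add — endpoints in different components.
G-I (1): add — endpoints in different components.
B-G (3): add — endpoints in different components.
A-E (8): add — endpoints in different components.
C-I (8): add — endpoints in different components.
D-F (8): add — endpoints in different components.
D-I (8): add — endpoints in different components.
F-I (9): skip — F and I already connected.
A-I (12): skip — A and I already connected.
B-H (13): add — endpoints in different components.
MST edges: A-F, G-I, B-G, A-E, C-I, D-F, D-I, B-H; total weight 1+1+3+8+8+8+8+13 = 50.

50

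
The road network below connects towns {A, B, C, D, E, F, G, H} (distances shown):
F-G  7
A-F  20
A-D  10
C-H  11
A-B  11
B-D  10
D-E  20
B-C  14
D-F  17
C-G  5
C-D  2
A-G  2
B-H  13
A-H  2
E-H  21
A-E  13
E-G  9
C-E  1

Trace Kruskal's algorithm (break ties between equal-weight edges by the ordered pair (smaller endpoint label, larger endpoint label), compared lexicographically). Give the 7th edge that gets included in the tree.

B-D

Kruskal: consider edges lightest-first.
C-E (1): add — endpoints in different components.
A-G (2): add — endpoints in different components.
A-H (2): add — endpoints in different components.
C-D (2): add — endpoints in different components.
C-G (5): add — endpoints in different components.
F-G (7): add — endpoints in different components.
E-G (9): skip — E and G already connected.
A-D (10): skip — A and D already connected.
B-D (10): add — endpoints in different components.
The 7th edge added is B-D.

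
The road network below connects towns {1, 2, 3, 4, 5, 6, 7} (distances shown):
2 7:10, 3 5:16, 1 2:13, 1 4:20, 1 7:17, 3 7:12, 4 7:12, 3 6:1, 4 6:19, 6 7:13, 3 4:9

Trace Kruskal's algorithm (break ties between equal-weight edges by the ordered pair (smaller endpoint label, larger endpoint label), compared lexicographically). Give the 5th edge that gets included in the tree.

Kruskal's algorithm — process edges by increasing weight (ties by edge label):
3 6 (1): add. Components now {1} {2} {3,6} {4} {5} {7}
3 4 (9): add. Components now {1} {2} {3,4,6} {5} {7}
2 7 (10): add. Components now {1} {2,7} {3,4,6} {5}
3 7 (12): add. Components now {1} {2,3,4,6,7} {5}
4 7 (12): skip — 4 and 7 already connected.
1 2 (13): add. Components now {1,2,3,4,6,7} {5}
6 7 (13): skip — 6 and 7 already connected.
3 5 (16): add. Components now {1,2,3,4,5,6,7}
The 5th edge added is 1 2.

1-2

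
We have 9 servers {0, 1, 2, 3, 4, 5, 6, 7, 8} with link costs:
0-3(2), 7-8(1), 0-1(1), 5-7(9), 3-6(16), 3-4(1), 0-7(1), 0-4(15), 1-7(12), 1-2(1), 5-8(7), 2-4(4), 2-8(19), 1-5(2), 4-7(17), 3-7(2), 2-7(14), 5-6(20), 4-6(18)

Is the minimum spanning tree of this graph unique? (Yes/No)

No

Kruskal: consider edges lightest-first.
0-1 (1): add — endpoints in different components.
0-7 (1): add — endpoints in different components.
1-2 (1): add — endpoints in different components.
3-4 (1): add — endpoints in different components.
7-8 (1): add — endpoints in different components.
0-3 (2): add — endpoints in different components.
1-5 (2): add — endpoints in different components.
3-7 (2): skip — 3 and 7 already connected.
2-4 (4): skip — 2 and 4 already connected.
5-8 (7): skip — 5 and 8 already connected.
5-7 (9): skip — 5 and 7 already connected.
1-7 (12): skip — 1 and 7 already connected.
2-7 (14): skip — 2 and 7 already connected.
0-4 (15): skip — 0 and 4 already connected.
3-6 (16): add — endpoints in different components.
Non-tree edge 3-7 has weight 2, equal to the heaviest edge on its tree cycle — swapping gives another MST of the same weight. Not unique.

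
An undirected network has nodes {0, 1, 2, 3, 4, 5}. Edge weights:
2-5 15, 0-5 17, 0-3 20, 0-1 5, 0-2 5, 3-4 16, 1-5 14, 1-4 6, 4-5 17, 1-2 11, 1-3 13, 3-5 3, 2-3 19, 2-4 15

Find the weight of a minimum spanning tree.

32

Prim, starting at 5.
Step 1: frontier [3-5 3, 1-5 14, 2-5 15, 0-5 17, 4-5 17] → take 3-5 (3); add 3.
Step 2: frontier [1-3 13, 3-4 16, 2-3 19, 0-3 20, 1-5 14, 2-5 15, 0-5 17, 4-5 17] → take 1-3 (13); add 1.
Step 3: frontier [0-1 5, 1-4 6, 1-2 11, 3-4 16, 2-3 19, 0-3 20, 2-5 15, 0-5 17, 4-5 17] → take 0-1 (5); add 0.
Step 4: frontier [0-2 5, 1-4 6, 1-2 11, 3-4 16, 2-3 19, 2-5 15, 4-5 17] → take 0-2 (5); add 2.
Step 5: frontier [1-4 6, 2-4 15, 3-4 16, 4-5 17] → take 1-4 (6); add 4.
MST edges: 3-5, 1-3, 0-1, 0-2, 1-4; total weight 3+13+5+5+6 = 32.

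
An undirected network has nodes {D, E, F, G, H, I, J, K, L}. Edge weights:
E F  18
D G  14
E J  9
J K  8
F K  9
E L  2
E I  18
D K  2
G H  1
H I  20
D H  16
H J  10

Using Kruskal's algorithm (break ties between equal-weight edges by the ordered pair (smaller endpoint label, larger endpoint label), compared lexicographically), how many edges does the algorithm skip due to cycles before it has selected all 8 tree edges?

Kruskal's algorithm — process edges by increasing weight (ties by edge label):
G H (1): add — endpoints in different components.
D K (2): add — endpoints in different components.
E L (2): add — endpoints in different components.
J K (8): add — endpoints in different components.
E J (9): add — endpoints in different components.
F K (9): add — endpoints in different components.
H J (10): add — endpoints in different components.
D G (14): skip — D and G already connected.
D H (16): skip — D and H already connected.
E F (18): skip — E and F already connected.
E I (18): add — endpoints in different components.
Edges rejected before the tree was complete: 3.

3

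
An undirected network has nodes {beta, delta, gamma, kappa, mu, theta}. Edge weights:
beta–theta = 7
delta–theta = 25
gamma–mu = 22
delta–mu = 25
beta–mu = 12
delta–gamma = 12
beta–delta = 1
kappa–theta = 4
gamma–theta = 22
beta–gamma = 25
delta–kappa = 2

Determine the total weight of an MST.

31

Grow the tree from gamma using Prim:
Step 1: frontier [delta–gamma 12, gamma–mu 22, gamma–theta 22, beta–gamma 25] → take delta–gamma (12); add delta.
Step 2: frontier [beta–delta 1, delta–kappa 2, delta–mu 25, delta–theta 25, gamma–mu 22, gamma–theta 22, beta–gamma 25] → take beta–delta (1); add beta.
Step 3: frontier [beta–theta 7, beta–mu 12, delta–kappa 2, delta–mu 25, delta–theta 25, gamma–mu 22, gamma–theta 22] → take delta–kappa (2); add kappa.
Step 4: frontier [beta–theta 7, beta–mu 12, delta–mu 25, delta–theta 25, gamma–mu 22, gamma–theta 22, kappa–theta 4] → take kappa–theta (4); add theta.
Step 5: frontier [beta–mu 12, delta–mu 25, gamma–mu 22] → take beta–mu (12); add mu.
MST edges: delta–gamma, beta–delta, delta–kappa, kappa–theta, beta–mu; total weight 12+1+2+4+12 = 31.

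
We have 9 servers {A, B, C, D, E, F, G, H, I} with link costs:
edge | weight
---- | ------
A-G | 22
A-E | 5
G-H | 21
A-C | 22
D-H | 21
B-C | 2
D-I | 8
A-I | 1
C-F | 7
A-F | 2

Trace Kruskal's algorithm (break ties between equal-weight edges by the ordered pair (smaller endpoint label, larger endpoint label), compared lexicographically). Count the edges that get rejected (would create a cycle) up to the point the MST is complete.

0

Sort edges by weight, then run Kruskal:
A-I (1): add — endpoints in different components.
A-F (2): add — endpoints in different components.
B-C (2): add — endpoints in different components.
A-E (5): add — endpoints in different components.
C-F (7): add — endpoints in different components.
D-I (8): add — endpoints in different components.
D-H (21): add — endpoints in different components.
G-H (21): add — endpoints in different components.
Edges rejected before the tree was complete: 0.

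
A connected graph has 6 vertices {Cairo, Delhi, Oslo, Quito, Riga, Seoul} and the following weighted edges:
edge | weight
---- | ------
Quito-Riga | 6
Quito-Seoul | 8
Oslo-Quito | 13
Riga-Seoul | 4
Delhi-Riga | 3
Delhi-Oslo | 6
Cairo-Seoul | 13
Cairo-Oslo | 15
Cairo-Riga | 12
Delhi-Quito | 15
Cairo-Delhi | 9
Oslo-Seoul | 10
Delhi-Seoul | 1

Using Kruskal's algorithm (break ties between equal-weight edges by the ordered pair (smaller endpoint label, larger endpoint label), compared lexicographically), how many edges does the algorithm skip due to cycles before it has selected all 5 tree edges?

Kruskal: consider edges lightest-first.
Delhi-Seoul (1): add. Components now {Oslo} {Delhi,Seoul} {Quito} {Cairo} {Riga}
Delhi-Riga (3): add. Components now {Oslo} {Delhi,Riga,Seoul} {Quito} {Cairo}
Riga-Seoul (4): skip — Seoul and Riga already connected.
Delhi-Oslo (6): add. Components now {Delhi,Oslo,Riga,Seoul} {Quito} {Cairo}
Quito-Riga (6): add. Components now {Delhi,Oslo,Quito,Riga,Seoul} {Cairo}
Quito-Seoul (8): skip — Quito and Seoul already connected.
Cairo-Delhi (9): add. Components now {Cairo,Delhi,Oslo,Quito,Riga,Seoul}
Edges rejected before the tree was complete: 2.

2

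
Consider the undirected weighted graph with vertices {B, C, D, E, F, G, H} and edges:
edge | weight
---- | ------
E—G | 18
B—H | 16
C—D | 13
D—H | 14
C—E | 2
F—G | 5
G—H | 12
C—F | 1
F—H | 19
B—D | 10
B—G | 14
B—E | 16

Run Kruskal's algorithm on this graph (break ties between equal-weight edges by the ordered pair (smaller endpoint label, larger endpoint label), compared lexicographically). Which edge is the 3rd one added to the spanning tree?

Sort edges by weight, then run Kruskal:
C—F (1): add. Components now {B} {C,F} {D} {E} {G} {H}
C—E (2): add. Components now {B} {C,E,F} {D} {G} {H}
F—G (5): add. Components now {B} {C,E,F,G} {D} {H}
B—D (10): add. Components now {B,D} {C,E,F,G} {H}
G—H (12): add. Components now {B,D} {C,E,F,G,H}
C—D (13): add. Components now {B,C,D,E,F,G,H}
The 3rd edge added is F—G.

F-G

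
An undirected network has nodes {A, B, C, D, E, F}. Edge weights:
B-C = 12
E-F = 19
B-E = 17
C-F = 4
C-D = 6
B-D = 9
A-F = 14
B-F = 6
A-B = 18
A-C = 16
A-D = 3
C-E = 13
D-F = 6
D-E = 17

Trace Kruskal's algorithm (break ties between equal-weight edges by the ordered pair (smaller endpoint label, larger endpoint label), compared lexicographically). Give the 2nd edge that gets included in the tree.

C-F

Sort edges by weight, then run Kruskal:
A-D (3): add. Components now {A,D} {B} {C} {E} {F}
C-F (4): add. Components now {A,D} {B} {C,F} {E}
B-F (6): add. Components now {A,D} {B,C,F} {E}
C-D (6): add. Components now {A,B,C,D,F} {E}
D-F (6): skip — D and F already connected.
B-D (9): skip — B and D already connected.
B-C (12): skip — B and C already connected.
C-E (13): add. Components now {A,B,C,D,E,F}
The 2nd edge added is C-F.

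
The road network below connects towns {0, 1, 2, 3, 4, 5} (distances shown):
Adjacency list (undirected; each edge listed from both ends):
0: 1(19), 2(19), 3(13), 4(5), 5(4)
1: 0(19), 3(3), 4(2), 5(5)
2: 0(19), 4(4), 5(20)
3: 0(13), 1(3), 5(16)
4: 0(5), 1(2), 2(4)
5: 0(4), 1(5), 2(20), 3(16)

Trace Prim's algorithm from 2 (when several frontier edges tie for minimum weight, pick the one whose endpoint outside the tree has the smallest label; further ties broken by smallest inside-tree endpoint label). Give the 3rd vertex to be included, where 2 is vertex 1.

Grow the tree from 2 using Prim:
Step 1: frontier [2 4 4, 0 2 19, 2 5 20] → take 2 4 (4); add 4.
Step 2: frontier [0 2 19, 2 5 20, 1 4 2, 0 4 5] → take 1 4 (2); add 1.
Step 3: frontier [1 3 3, 1 5 5, 0 1 19, 0 2 19, 2 5 20, 0 4 5] → take 1 3 (3); add 3.
Step 4: frontier [1 5 5, 0 1 19, 0 2 19, 2 5 20, 0 3 13, 3 5 16, 0 4 5] → take 0 4 (5); add 0.
Step 5: frontier [0 5 4, 1 5 5, 2 5 20, 3 5 16] → take 0 5 (4); add 5.
Vertex order: 2, 4, 1, 3, 0, 5. The 3rd vertex is 1.

1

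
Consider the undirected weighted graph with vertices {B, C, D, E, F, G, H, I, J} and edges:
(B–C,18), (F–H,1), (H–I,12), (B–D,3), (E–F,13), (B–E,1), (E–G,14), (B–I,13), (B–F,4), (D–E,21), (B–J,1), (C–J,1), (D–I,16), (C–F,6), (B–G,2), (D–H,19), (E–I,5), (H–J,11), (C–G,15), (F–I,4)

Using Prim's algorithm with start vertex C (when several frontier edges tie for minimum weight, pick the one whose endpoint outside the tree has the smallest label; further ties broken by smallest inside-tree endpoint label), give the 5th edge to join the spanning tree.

B-D

Prim, starting at C.
Step 1: cheapest edge leaving the tree is C–J (1); add J.
Step 2: cheapest edge leaving the tree is B–J (1); add B.
Step 3: cheapest edge leaving the tree is B–E (1); add E.
Step 4: cheapest edge leaving the tree is B–G (2); add G.
Step 5: cheapest edge leaving the tree is B–D (3); add D.
Step 6: cheapest edge leaving the tree is B–F (4); add F.
Step 7: cheapest edge leaving the tree is F–H (1); add H.
Step 8: cheapest edge leaving the tree is F–I (4); add I.
The 5th edge added is B–D.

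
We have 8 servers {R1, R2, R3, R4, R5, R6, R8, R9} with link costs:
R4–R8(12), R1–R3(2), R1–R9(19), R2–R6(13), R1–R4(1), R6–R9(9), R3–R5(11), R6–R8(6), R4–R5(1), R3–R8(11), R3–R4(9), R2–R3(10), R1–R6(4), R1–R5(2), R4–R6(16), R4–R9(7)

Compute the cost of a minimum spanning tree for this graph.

31

Grow the tree from R9 using Prim:
Step 1: cheapest edge leaving the tree is R4–R9 (7); add R4.
Step 2: cheapest edge leaving the tree is R1–R4 (1); add R1.
Step 3: cheapest edge leaving the tree is R4–R5 (1); add R5.
Step 4: cheapest edge leaving the tree is R1–R3 (2); add R3.
Step 5: cheapest edge leaving the tree is R1–R6 (4); add R6.
Step 6: cheapest edge leaving the tree is R6–R8 (6); add R8.
Step 7: cheapest edge leaving the tree is R2–R3 (10); add R2.
MST edges: R4–R9, R1–R4, R4–R5, R1–R3, R1–R6, R6–R8, R2–R3; total weight 7+1+1+2+4+6+10 = 31.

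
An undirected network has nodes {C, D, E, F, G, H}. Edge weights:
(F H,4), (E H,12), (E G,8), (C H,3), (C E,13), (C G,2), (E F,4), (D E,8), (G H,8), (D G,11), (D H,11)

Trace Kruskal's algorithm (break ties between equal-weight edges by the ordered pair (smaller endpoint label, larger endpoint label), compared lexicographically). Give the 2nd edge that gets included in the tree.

C-H

Kruskal: consider edges lightest-first.
C G (2): add. Components now {C,G} {D} {E} {F} {H}
C H (3): add. Components now {C,G,H} {D} {E} {F}
E F (4): add. Components now {C,G,H} {D} {E,F}
F H (4): add. Components now {C,E,F,G,H} {D}
D E (8): add. Components now {C,D,E,F,G,H}
The 2nd edge added is C H.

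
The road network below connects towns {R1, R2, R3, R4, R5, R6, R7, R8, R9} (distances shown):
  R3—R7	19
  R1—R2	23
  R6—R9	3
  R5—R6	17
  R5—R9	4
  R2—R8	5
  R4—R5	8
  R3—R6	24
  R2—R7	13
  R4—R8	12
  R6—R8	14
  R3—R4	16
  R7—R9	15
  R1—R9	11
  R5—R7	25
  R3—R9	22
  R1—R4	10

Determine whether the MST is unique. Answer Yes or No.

Kruskal: consider edges lightest-first.
R6—R9 (3): add — endpoints in different components.
R5—R9 (4): add — endpoints in different components.
R2—R8 (5): add — endpoints in different components.
R4—R5 (8): add — endpoints in different components.
R1—R4 (10): add — endpoints in different components.
R1—R9 (11): skip — R1 and R9 already connected.
R4—R8 (12): add — endpoints in different components.
R2—R7 (13): add — endpoints in different components.
R6—R8 (14): skip — R6 and R8 already connected.
R7—R9 (15): skip — R7 and R9 already connected.
R3—R4 (16): add — endpoints in different components.
Every non-tree edge has weight strictly greater than the heaviest edge on the tree path between its endpoints, so the MST is unique.

Yes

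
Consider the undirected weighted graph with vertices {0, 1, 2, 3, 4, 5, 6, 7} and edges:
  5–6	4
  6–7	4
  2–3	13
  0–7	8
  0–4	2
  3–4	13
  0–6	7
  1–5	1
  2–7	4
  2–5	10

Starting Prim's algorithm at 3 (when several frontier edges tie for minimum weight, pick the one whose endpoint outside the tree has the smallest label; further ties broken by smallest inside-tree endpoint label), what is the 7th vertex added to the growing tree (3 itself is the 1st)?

Prim's algorithm from 3:
Step 1: cheapest edge leaving the tree is 2–3 (13); add 2.
Step 2: cheapest edge leaving the tree is 2–7 (4); add 7.
Step 3: cheapest edge leaving the tree is 6–7 (4); add 6.
Step 4: cheapest edge leaving the tree is 5–6 (4); add 5.
Step 5: cheapest edge leaving the tree is 1–5 (1); add 1.
Step 6: cheapest edge leaving the tree is 0–6 (7); add 0.
Step 7: cheapest edge leaving the tree is 0–4 (2); add 4.
Vertex order: 3, 2, 7, 6, 5, 1, 0, 4. The 7th vertex is 0.

0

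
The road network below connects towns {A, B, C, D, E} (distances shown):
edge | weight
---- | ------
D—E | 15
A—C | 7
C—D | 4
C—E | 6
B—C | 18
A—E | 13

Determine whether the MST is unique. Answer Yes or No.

Yes

Kruskal: consider edges lightest-first.
C—D (4): add — endpoints in different components.
C—E (6): add — endpoints in different components.
A—C (7): add — endpoints in different components.
A—E (13): skip — A and E already connected.
D—E (15): skip — D and E already connected.
B—C (18): add — endpoints in different components.
Every non-tree edge has weight strictly greater than the heaviest edge on the tree path between its endpoints, so the MST is unique.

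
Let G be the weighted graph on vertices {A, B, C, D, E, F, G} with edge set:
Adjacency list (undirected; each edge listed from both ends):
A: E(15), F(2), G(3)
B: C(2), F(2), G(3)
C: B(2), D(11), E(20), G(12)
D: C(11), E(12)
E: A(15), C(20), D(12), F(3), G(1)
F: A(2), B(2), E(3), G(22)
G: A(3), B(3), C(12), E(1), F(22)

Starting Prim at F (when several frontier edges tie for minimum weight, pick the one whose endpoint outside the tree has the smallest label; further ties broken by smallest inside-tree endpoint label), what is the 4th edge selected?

Prim's algorithm from F:
Step 1: cheapest edge leaving the tree is A F (2); add A.
Step 2: cheapest edge leaving the tree is B F (2); add B.
Step 3: cheapest edge leaving the tree is B C (2); add C.
Step 4: cheapest edge leaving the tree is E F (3); add E.
Step 5: cheapest edge leaving the tree is E G (1); add G.
Step 6: cheapest edge leaving the tree is C D (11); add D.
The 4th edge added is E F.

E-F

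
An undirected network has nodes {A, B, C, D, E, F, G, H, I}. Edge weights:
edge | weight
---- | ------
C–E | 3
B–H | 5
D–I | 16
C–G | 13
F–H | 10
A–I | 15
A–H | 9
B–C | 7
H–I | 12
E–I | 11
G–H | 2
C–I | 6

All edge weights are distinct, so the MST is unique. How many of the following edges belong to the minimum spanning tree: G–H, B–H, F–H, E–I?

Kruskal: consider edges lightest-first.
G–H (2): add — endpoints in different components.
C–E (3): add — endpoints in different components.
B–H (5): add — endpoints in different components.
C–I (6): add — endpoints in different components.
B–C (7): add — endpoints in different components.
A–H (9): add — endpoints in different components.
F–H (10): add — endpoints in different components.
E–I (11): skip — E and I already connected.
H–I (12): skip — H and I already connected.
C–G (13): skip — C and G already connected.
A–I (15): skip — A and I already connected.
D–I (16): add — endpoints in different components.
MST edge set: {G–H, C–E, B–H, C–I, B–C, A–H, F–H, D–I}.
Of the listed edges, {G–H, B–H, F–H} are in the MST → 3.

3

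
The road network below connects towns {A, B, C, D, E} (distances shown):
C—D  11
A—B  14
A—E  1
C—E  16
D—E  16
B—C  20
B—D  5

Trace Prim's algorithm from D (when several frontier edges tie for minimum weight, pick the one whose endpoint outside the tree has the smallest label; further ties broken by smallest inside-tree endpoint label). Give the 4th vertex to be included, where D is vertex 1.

Prim's algorithm from D:
Step 1: frontier [B—D 5, C—D 11, D—E 16] → take B—D (5); add B.
Step 2: frontier [A—B 14, B—C 20, C—D 11, D—E 16] → take C—D (11); add C.
Step 3: frontier [A—B 14, C—E 16, D—E 16] → take A—B (14); add A.
Step 4: frontier [A—E 1, C—E 16, D—E 16] → take A—E (1); add E.
Vertex order: D, B, C, A, E. The 4th vertex is A.

A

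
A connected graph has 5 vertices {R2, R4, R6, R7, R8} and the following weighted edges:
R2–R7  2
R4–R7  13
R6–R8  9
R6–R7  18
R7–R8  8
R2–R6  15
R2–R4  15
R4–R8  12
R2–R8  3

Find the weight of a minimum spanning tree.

26

Prim's algorithm from R4:
Step 1: frontier [R4–R8 12, R4–R7 13, R2–R4 15] → take R4–R8 (12); add R8.
Step 2: frontier [R4–R7 13, R2–R4 15, R2–R8 3, R7–R8 8, R6–R8 9] → take R2–R8 (3); add R2.
Step 3: frontier [R2–R7 2, R2–R6 15, R4–R7 13, R7–R8 8, R6–R8 9] → take R2–R7 (2); add R7.
Step 4: frontier [R2–R6 15, R6–R7 18, R6–R8 9] → take R6–R8 (9); add R6.
MST edges: R4–R8, R2–R8, R2–R7, R6–R8; total weight 12+3+2+9 = 26.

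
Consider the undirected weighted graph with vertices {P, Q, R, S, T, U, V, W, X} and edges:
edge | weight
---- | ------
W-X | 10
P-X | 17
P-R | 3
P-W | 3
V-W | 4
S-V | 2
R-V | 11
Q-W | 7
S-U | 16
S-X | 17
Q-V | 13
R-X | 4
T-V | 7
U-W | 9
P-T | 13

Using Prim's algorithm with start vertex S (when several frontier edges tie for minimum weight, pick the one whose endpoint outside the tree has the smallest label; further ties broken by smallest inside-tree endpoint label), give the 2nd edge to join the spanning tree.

V-W

Prim, starting at S.
Step 1: cheapest edge leaving the tree is S-V (2); add V.
Step 2: cheapest edge leaving the tree is V-W (4); add W.
Step 3: cheapest edge leaving the tree is P-W (3); add P.
Step 4: cheapest edge leaving the tree is P-R (3); add R.
Step 5: cheapest edge leaving the tree is R-X (4); add X.
Step 6: cheapest edge leaving the tree is Q-W (7); add Q.
Step 7: cheapest edge leaving the tree is T-V (7); add T.
Step 8: cheapest edge leaving the tree is U-W (9); add U.
The 2nd edge added is V-W.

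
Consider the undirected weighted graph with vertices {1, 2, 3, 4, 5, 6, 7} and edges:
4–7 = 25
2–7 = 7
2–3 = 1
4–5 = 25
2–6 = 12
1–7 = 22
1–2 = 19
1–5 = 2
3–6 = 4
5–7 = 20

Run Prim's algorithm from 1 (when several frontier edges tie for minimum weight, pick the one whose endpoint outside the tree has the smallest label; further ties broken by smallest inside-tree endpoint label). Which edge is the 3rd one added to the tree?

Prim, starting at 1.
Step 1: cheapest edge leaving the tree is 1–5 (2); add 5.
Step 2: cheapest edge leaving the tree is 1–2 (19); add 2.
Step 3: cheapest edge leaving the tree is 2–3 (1); add 3.
Step 4: cheapest edge leaving the tree is 3–6 (4); add 6.
Step 5: cheapest edge leaving the tree is 2–7 (7); add 7.
Step 6: cheapest edge leaving the tree is 4–5 (25); add 4.
The 3rd edge added is 2–3.

2-3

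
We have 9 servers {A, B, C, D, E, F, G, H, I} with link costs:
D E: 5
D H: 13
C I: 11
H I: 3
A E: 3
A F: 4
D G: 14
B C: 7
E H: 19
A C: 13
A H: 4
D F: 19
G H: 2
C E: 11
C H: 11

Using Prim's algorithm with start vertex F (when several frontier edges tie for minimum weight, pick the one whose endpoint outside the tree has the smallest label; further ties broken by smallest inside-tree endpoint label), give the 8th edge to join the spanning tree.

B-C

Prim's algorithm from F:
Step 1: cheapest edge leaving the tree is A F (4); add A.
Step 2: cheapest edge leaving the tree is A E (3); add E.
Step 3: cheapest edge leaving the tree is A H (4); add H.
Step 4: cheapest edge leaving the tree is G H (2); add G.
Step 5: cheapest edge leaving the tree is H I (3); add I.
Step 6: cheapest edge leaving the tree is D E (5); add D.
Step 7: cheapest edge leaving the tree is C E (11); add C.
Step 8: cheapest edge leaving the tree is B C (7); add B.
The 8th edge added is B C.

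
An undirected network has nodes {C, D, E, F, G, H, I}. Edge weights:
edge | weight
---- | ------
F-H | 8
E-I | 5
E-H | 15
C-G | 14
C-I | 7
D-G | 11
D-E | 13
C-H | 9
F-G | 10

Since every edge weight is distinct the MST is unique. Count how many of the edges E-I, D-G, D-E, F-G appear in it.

Kruskal: consider edges lightest-first.
E-I (5): add — endpoints in different components.
C-I (7): add — endpoints in different components.
F-H (8): add — endpoints in different components.
C-H (9): add — endpoints in different components.
F-G (10): add — endpoints in different components.
D-G (11): add — endpoints in different components.
MST edge set: {E-I, C-I, F-H, C-H, F-G, D-G}.
Of the listed edges, {E-I, D-G, F-G} are in the MST → 3.

3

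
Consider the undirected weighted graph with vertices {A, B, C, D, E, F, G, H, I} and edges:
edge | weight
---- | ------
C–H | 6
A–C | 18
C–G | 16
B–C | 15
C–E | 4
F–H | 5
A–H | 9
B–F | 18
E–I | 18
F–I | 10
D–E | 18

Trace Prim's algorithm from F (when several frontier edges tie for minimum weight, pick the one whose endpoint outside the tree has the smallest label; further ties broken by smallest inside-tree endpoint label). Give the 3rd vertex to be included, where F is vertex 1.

C

Grow the tree from F using Prim:
Step 1: cheapest edge leaving the tree is F–H (5); add H.
Step 2: cheapest edge leaving the tree is C–H (6); add C.
Step 3: cheapest edge leaving the tree is C–E (4); add E.
Step 4: cheapest edge leaving the tree is A–H (9); add A.
Step 5: cheapest edge leaving the tree is F–I (10); add I.
Step 6: cheapest edge leaving the tree is B–C (15); add B.
Step 7: cheapest edge leaving the tree is C–G (16); add G.
Step 8: cheapest edge leaving the tree is D–E (18); add D.
Vertex order: F, H, C, E, A, I, B, G, D. The 3rd vertex is C.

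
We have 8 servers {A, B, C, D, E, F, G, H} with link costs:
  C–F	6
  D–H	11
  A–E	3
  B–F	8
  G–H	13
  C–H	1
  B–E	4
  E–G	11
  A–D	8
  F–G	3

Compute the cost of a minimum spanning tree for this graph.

33

Kruskal's algorithm — process edges by increasing weight (ties by edge label):
C–H (1): add — endpoints in different components.
A–E (3): add — endpoints in different components.
F–G (3): add — endpoints in different components.
B–E (4): add — endpoints in different components.
C–F (6): add — endpoints in different components.
A–D (8): add — endpoints in different components.
B–F (8): add — endpoints in different components.
MST edges: C–H, A–E, F–G, B–E, C–F, A–D, B–F; total weight 1+3+3+4+6+8+8 = 33.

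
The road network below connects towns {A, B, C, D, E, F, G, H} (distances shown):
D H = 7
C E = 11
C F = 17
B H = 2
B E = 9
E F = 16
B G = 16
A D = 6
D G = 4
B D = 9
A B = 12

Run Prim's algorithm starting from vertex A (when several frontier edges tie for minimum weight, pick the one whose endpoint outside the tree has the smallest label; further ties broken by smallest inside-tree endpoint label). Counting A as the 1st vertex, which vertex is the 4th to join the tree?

H

Prim's algorithm from A:
Step 1: frontier [A D 6, A B 12] → take A D (6); add D.
Step 2: frontier [A B 12, D G 4, D H 7, B D 9] → take D G (4); add G.
Step 3: frontier [A B 12, D H 7, B D 9, B G 16] → take D H (7); add H.
Step 4: frontier [A B 12, B D 9, B G 16, B H 2] → take B H (2); add B.
Step 5: frontier [B E 9] → take B E (9); add E.
Step 6: frontier [C E 11, E F 16] → take C E (11); add C.
Step 7: frontier [C F 17, E F 16] → take E F (16); add F.
Vertex order: A, D, G, H, B, E, C, F. The 4th vertex is H.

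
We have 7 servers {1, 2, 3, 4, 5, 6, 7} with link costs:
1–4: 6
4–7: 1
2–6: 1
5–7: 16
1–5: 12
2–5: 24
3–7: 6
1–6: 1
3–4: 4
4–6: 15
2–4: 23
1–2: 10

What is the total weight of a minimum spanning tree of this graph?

25

Sort edges by weight, then run Kruskal:
1–6 (1): add. Components now {1,6} {2} {3} {4} {5} {7}
2–6 (1): add. Components now {1,2,6} {3} {4} {5} {7}
4–7 (1): add. Components now {1,2,6} {3} {4,7} {5}
3–4 (4): add. Components now {1,2,6} {3,4,7} {5}
1–4 (6): add. Components now {1,2,3,4,6,7} {5}
3–7 (6): skip — 3 and 7 already connected.
1–2 (10): skip — 1 and 2 already connected.
1–5 (12): add. Components now {1,2,3,4,5,6,7}
MST edges: 1–6, 2–6, 4–7, 3–4, 1–4, 1–5; total weight 1+1+1+4+6+12 = 25.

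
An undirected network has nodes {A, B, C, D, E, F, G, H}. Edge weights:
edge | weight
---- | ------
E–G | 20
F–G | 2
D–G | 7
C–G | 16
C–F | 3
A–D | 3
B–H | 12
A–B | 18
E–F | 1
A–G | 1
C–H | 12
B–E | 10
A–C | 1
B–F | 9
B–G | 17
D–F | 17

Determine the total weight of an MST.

Kruskal's algorithm — process edges by increasing weight (ties by edge label):
A–C (1): add — endpoints in different components.
A–G (1): add — endpoints in different components.
E–F (1): add — endpoints in different components.
F–G (2): add — endpoints in different components.
A–D (3): add — endpoints in different components.
C–F (3): skip — C and F already connected.
D–G (7): skip — D and G already connected.
B–F (9): add — endpoints in different components.
B–E (10): skip — B and E already connected.
B–H (12): add — endpoints in different components.
MST edges: A–C, A–G, E–F, F–G, A–D, B–F, B–H; total weight 1+1+1+2+3+9+12 = 29.

29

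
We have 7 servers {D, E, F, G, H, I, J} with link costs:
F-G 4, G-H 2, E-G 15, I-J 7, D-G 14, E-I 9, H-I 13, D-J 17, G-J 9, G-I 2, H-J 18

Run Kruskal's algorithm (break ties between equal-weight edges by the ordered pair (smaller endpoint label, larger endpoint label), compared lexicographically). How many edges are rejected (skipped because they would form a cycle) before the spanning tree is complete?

2

Kruskal: consider edges lightest-first.
G-H (2): add — endpoints in different components.
G-I (2): add — endpoints in different components.
F-G (4): add — endpoints in different components.
I-J (7): add — endpoints in different components.
E-I (9): add — endpoints in different components.
G-J (9): skip — G and J already connected.
H-I (13): skip — H and I already connected.
D-G (14): add — endpoints in different components.
Edges rejected before the tree was complete: 2.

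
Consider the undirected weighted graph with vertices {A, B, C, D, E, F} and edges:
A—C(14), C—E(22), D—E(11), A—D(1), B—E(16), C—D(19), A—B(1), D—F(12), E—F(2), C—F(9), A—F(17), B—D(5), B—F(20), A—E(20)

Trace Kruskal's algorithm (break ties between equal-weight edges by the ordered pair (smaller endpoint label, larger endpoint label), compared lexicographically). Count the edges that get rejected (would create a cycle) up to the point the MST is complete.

1

Kruskal's algorithm — process edges by increasing weight (ties by edge label):
A—B (1): add — endpoints in different components.
A—D (1): add — endpoints in different components.
E—F (2): add — endpoints in different components.
B—D (5): skip — B and D already connected.
C—F (9): add — endpoints in different components.
D—E (11): add — endpoints in different components.
Edges rejected before the tree was complete: 1.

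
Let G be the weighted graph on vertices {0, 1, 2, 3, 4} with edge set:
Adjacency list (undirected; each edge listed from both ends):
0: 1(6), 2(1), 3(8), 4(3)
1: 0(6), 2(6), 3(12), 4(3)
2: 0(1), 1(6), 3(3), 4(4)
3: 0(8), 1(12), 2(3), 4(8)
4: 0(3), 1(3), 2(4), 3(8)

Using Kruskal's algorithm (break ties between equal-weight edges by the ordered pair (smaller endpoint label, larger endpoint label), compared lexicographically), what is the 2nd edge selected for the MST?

0-4

Kruskal's algorithm — process edges by increasing weight (ties by edge label):
0–2 (1): add. Components now {0,2} {1} {3} {4}
0–4 (3): add. Components now {0,2,4} {1} {3}
1–4 (3): add. Components now {0,1,2,4} {3}
2–3 (3): add. Components now {0,1,2,3,4}
The 2nd edge added is 0–4.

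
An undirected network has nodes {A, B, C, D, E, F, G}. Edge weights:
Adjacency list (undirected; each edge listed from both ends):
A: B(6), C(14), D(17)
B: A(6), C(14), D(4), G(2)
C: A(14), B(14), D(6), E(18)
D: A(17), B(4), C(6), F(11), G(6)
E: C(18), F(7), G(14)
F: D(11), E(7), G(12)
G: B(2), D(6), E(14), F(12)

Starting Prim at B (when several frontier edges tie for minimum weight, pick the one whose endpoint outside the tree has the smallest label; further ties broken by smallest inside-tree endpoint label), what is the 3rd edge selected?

Prim, starting at B.
Step 1: cheapest edge leaving the tree is B G (2); add G.
Step 2: cheapest edge leaving the tree is B D (4); add D.
Step 3: cheapest edge leaving the tree is A B (6); add A.
Step 4: cheapest edge leaving the tree is C D (6); add C.
Step 5: cheapest edge leaving the tree is D F (11); add F.
Step 6: cheapest edge leaving the tree is E F (7); add E.
The 3rd edge added is A B.

A-B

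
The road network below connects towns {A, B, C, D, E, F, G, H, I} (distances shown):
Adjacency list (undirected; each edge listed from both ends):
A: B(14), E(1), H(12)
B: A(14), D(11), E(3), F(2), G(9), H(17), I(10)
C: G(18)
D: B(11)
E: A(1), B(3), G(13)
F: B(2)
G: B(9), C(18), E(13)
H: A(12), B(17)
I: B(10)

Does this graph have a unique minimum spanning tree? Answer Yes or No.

Yes

Sort edges by weight, then run Kruskal:
A—E (1): add — endpoints in different components.
B—F (2): add — endpoints in different components.
B—E (3): add — endpoints in different components.
B—G (9): add — endpoints in different components.
B—I (10): add — endpoints in different components.
B—D (11): add — endpoints in different components.
A—H (12): add — endpoints in different components.
E—G (13): skip — E and G already connected.
A—B (14): skip — A and B already connected.
B—H (17): skip — B and H already connected.
C—G (18): add — endpoints in different components.
Every non-tree edge has weight strictly greater than the heaviest edge on the tree path between its endpoints, so the MST is unique.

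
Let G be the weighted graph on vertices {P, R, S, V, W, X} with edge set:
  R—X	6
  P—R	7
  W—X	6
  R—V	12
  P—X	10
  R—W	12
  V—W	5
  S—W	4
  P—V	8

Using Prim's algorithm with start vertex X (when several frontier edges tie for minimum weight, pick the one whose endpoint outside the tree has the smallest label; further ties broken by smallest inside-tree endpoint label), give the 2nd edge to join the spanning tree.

W-X

Grow the tree from X using Prim:
Step 1: frontier [R—X 6, W—X 6, P—X 10] → take R—X (6); add R.
Step 2: frontier [P—R 7, R—V 12, R—W 12, W—X 6, P—X 10] → take W—X (6); add W.
Step 3: frontier [P—R 7, R—V 12, S—W 4, V—W 5, P—X 10] → take S—W (4); add S.
Step 4: frontier [P—R 7, R—V 12, V—W 5, P—X 10] → take V—W (5); add V.
Step 5: frontier [P—R 7, P—V 8, P—X 10] → take P—R (7); add P.
The 2nd edge added is W—X.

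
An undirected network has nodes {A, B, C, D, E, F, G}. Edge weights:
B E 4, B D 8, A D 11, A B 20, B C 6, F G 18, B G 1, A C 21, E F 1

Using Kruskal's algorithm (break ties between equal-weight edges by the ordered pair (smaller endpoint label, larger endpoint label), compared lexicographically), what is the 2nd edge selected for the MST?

Kruskal's algorithm — process edges by increasing weight (ties by edge label):
B G (1): add — endpoints in different components.
E F (1): add — endpoints in different components.
B E (4): add — endpoints in different components.
B C (6): add — endpoints in different components.
B D (8): add — endpoints in different components.
A D (11): add — endpoints in different components.
The 2nd edge added is E F.

E-F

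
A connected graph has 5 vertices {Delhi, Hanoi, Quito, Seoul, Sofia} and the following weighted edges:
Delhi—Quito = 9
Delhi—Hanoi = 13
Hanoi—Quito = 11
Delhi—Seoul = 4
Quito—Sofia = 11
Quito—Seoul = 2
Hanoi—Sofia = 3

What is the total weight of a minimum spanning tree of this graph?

20

Grow the tree from Sofia using Prim:
Step 1: frontier [Hanoi—Sofia 3, Quito—Sofia 11] → take Hanoi—Sofia (3); add Hanoi.
Step 2: frontier [Hanoi—Quito 11, Delhi—Hanoi 13, Quito—Sofia 11] → take Hanoi—Quito (11); add Quito.
Step 3: frontier [Delhi—Hanoi 13, Quito—Seoul 2, Delhi—Quito 9] → take Quito—Seoul (2); add Seoul.
Step 4: frontier [Delhi—Hanoi 13, Delhi—Quito 9, Delhi—Seoul 4] → take Delhi—Seoul (4); add Delhi.
MST edges: Hanoi—Sofia, Hanoi—Quito, Quito—Seoul, Delhi—Seoul; total weight 3+11+2+4 = 20.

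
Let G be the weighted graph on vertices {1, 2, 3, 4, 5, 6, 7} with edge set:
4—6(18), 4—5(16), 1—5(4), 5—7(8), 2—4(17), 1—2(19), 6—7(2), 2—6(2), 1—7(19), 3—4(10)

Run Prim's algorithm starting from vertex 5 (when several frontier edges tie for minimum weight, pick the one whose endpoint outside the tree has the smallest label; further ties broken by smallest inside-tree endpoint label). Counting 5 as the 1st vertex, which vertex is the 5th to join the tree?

Grow the tree from 5 using Prim:
Step 1: frontier [1—5 4, 5—7 8, 4—5 16] → take 1—5 (4); add 1.
Step 2: frontier [1—2 19, 1—7 19, 5—7 8, 4—5 16] → take 5—7 (8); add 7.
Step 3: frontier [1—2 19, 4—5 16, 6—7 2] → take 6—7 (2); add 6.
Step 4: frontier [1—2 19, 4—5 16, 2—6 2, 4—6 18] → take 2—6 (2); add 2.
Step 5: frontier [2—4 17, 4—5 16, 4—6 18] → take 4—5 (16); add 4.
Step 6: frontier [3—4 10] → take 3—4 (10); add 3.
Vertex order: 5, 1, 7, 6, 2, 4, 3. The 5th vertex is 2.

2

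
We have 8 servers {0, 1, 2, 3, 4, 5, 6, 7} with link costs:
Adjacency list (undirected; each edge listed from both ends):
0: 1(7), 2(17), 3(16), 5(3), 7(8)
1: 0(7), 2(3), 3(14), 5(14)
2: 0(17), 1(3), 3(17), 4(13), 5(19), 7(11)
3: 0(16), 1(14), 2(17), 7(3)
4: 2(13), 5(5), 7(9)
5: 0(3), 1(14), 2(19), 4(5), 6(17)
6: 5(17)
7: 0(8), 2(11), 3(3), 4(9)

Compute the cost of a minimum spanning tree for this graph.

Sort edges by weight, then run Kruskal:
0-5 (3): add — endpoints in different components.
1-2 (3): add — endpoints in different components.
3-7 (3): add — endpoints in different components.
4-5 (5): add — endpoints in different components.
0-1 (7): add — endpoints in different components.
0-7 (8): add — endpoints in different components.
4-7 (9): skip — 4 and 7 already connected.
2-7 (11): skip — 2 and 7 already connected.
2-4 (13): skip — 2 and 4 already connected.
1-3 (14): skip — 1 and 3 already connected.
1-5 (14): skip — 1 and 5 already connected.
0-3 (16): skip — 0 and 3 already connected.
0-2 (17): skip — 0 and 2 already connected.
2-3 (17): skip — 2 and 3 already connected.
5-6 (17): add — endpoints in different components.
MST edges: 0-5, 1-2, 3-7, 4-5, 0-1, 0-7, 5-6; total weight 3+3+3+5+7+8+17 = 46.

46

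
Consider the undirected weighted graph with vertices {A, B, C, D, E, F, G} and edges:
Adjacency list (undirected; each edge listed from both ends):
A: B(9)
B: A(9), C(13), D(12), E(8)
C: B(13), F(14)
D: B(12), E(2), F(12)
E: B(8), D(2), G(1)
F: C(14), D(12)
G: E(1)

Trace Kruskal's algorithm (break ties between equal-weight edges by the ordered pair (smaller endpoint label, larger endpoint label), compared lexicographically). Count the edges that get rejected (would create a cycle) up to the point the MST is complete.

Kruskal: consider edges lightest-first.
E-G (1): add. Components now {A} {B} {C} {D} {E,G} {F}
D-E (2): add. Components now {A} {B} {C} {D,E,G} {F}
B-E (8): add. Components now {A} {B,D,E,G} {C} {F}
A-B (9): add. Components now {A,B,D,E,G} {C} {F}
B-D (12): skip — B and D already connected.
D-F (12): add. Components now {A,B,D,E,F,G} {C}
B-C (13): add. Components now {A,B,C,D,E,F,G}
Edges rejected before the tree was complete: 1.

1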